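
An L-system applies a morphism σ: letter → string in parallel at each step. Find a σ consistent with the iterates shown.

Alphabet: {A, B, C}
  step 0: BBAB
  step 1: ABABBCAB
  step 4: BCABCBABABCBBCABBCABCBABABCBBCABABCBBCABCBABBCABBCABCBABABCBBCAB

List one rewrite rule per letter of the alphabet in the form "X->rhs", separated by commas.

  step 0 ⇒ step 1: BBAB ⇒ AB·AB·BC·AB
    A ↦ BC
    B ↦ AB
    C ↦ CB  (constrained at step 1)

A->BC, B->AB, C->CB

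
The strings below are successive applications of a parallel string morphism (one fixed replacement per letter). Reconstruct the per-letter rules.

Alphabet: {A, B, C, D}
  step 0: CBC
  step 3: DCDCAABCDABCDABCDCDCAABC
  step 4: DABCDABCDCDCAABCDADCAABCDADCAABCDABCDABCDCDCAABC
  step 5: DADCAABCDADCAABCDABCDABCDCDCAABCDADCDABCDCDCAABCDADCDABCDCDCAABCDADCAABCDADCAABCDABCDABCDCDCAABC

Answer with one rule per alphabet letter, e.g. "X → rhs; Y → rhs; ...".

A->DC, B->AA, C->BC, D->DA

  step 4 ⇒ step 5: DABCDABCDCDCAABCDADCAABCDADCAABCDABCDABCDCDCAABC ⇒ DA·DC·AA·BC·DA·DC·AA·BC·DA·BC·DA·BC·DC·DC·AA·BC·DA·DC·DA·BC·DC·DC·AA·BC·DA·DC·DA·BC·DC·DC·AA·BC·DA·DC·AA·BC·DA·DC·AA·BC·DA·BC·DA·BC·DC·DC·AA·BC
    A ↦ DC
    B ↦ AA
    C ↦ BC
    D ↦ DA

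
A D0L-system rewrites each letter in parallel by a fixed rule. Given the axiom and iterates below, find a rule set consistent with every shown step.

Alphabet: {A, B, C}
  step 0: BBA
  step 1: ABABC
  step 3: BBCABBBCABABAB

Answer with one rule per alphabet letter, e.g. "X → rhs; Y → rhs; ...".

  step 0 ⇒ step 1: BBA ⇒ AB·AB·C
    A ↦ C
    B ↦ AB
    C ↦ BB  (constrained at step 1)

A->C, B->AB, C->BB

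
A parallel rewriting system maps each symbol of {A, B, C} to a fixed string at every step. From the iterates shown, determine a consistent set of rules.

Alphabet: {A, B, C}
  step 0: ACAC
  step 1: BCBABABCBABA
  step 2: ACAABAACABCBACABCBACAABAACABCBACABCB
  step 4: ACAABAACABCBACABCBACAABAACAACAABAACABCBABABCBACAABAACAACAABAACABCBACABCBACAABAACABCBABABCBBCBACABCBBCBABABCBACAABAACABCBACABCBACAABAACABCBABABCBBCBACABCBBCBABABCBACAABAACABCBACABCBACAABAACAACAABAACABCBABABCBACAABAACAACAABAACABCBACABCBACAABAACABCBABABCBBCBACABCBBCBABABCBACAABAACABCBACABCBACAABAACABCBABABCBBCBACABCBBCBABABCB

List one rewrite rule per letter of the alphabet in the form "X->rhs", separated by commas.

A->BCB, B->ACA, C->ABA

  step 1 ⇒ step 2: BCBABABCBABA ⇒ ACA·ABA·ACA·BCB·ACA·BCB·ACA·ABA·ACA·BCB·ACA·BCB
    A ↦ BCB
    B ↦ ACA
    C ↦ ABA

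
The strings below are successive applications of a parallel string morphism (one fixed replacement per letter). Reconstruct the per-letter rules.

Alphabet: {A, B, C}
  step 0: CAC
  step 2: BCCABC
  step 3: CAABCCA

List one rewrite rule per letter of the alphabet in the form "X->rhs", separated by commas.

  step 2 ⇒ step 3: BCCABC ⇒ C·A·A·BC·C·A
    A ↦ BC
    B ↦ C
    C ↦ A

A->BC, B->C, C->A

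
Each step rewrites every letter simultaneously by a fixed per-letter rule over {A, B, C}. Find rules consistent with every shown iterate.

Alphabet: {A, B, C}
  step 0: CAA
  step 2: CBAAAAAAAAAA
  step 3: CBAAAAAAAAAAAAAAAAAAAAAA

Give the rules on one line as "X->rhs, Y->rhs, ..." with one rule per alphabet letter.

  step 2 ⇒ step 3: CBAAAAAAAAAA ⇒ CB·AA·AA·AA·AA·AA·AA·AA·AA·AA·AA·AA
    A ↦ AA
    B ↦ AA
    C ↦ CB

A->AA, B->AA, C->CB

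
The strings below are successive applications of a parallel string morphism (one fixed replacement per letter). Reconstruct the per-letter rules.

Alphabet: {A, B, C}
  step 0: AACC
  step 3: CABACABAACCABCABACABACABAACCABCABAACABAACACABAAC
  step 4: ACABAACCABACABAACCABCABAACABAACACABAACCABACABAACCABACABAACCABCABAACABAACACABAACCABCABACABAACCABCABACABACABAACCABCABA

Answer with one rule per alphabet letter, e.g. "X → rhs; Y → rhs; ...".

A->CAB, B->AAC, C->A

  step 3 ⇒ step 4: CABACABAACCABCABACABACABAACCABCABAACABAACACABAAC ⇒ A·CAB·AAC·CAB·A·CAB·AAC·CAB·CAB·A·A·CAB·AAC·A·CAB·AAC·CAB·A·CAB·AAC·CAB·A·CAB·AAC·CAB·CAB·A·A·CAB·AAC·A·CAB·AAC·CAB·CAB·A·CAB·AAC·CAB·CAB·A·CAB·A·CAB·AAC·CAB·CAB·A
    A ↦ CAB
    B ↦ AAC
    C ↦ A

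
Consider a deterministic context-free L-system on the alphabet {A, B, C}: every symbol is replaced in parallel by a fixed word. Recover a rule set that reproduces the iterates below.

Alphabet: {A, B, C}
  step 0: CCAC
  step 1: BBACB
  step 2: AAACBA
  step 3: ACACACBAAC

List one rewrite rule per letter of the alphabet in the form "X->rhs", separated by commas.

  step 2 ⇒ step 3: AAACBA ⇒ AC·AC·AC·B·A·AC
    A ↦ AC
    B ↦ A
    C ↦ B

A->AC, B->A, C->B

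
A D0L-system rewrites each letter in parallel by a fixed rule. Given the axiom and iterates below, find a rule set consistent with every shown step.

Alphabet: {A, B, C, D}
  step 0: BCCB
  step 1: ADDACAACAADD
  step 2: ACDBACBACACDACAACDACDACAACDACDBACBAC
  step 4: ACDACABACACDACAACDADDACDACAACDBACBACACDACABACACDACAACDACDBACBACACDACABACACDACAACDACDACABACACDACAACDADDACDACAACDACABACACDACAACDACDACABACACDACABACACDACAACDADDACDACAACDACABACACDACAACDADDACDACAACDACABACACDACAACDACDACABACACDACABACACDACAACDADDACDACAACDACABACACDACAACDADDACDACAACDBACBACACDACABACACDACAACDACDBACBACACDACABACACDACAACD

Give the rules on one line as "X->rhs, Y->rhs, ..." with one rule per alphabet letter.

  step 1 ⇒ step 2: ADDACAACAADD ⇒ ACD·BAC·BAC·ACD·ACA·ACD·ACD·ACA·ACD·ACD·BAC·BAC
    A ↦ ACD
    C ↦ ACA
    D ↦ BAC
  step 0 ⇒ step 1: BCCB ⇒ ADD·ACA·ACA·ADD
    B ↦ ADD

A->ACD, B->ADD, C->ACA, D->BAC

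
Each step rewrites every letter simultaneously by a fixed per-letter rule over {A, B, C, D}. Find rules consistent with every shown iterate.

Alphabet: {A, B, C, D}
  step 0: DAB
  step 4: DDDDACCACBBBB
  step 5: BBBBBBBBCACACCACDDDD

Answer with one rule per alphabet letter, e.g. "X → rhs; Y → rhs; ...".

  step 4 ⇒ step 5: DDDDACCACBBBB ⇒ BB·BB·BB·BB·C·AC·AC·C·AC·D·D·D·D
    A ↦ C
    B ↦ D
    C ↦ AC
    D ↦ BB

A->C, B->D, C->AC, D->BB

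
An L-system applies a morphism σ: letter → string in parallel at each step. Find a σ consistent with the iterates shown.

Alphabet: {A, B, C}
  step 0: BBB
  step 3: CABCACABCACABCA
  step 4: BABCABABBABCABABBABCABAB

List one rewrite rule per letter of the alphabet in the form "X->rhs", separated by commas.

  step 3 ⇒ step 4: CABCACABCACABCA ⇒ BA·B·CA·BA·B·BA·B·CA·BA·B·BA·B·CA·BA·B
    A ↦ B
    B ↦ CA
    C ↦ BA

A->B, B->CA, C->BA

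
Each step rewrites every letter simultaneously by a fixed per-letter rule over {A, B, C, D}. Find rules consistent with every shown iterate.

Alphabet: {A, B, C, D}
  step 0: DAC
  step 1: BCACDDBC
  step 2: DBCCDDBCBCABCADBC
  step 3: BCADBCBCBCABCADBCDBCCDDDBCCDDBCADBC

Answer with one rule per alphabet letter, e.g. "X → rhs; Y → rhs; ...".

  step 2 ⇒ step 3: DBCCDDBCBCABCADBC ⇒ BCA·D·BC·BC·BCA·BCA·D·BC·D·BC·CDD·D·BC·CDD·BCA·D·BC
    A ↦ CDD
    B ↦ D
    C ↦ BC
    D ↦ BCA

A->CDD, B->D, C->BC, D->BCA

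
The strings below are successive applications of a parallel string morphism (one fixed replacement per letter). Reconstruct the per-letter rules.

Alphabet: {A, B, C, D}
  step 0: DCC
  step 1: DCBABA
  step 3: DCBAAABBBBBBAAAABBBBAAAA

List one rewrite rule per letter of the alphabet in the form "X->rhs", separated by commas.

  step 0 ⇒ step 1: DCC ⇒ DC·BA·BA
    C ↦ BA
    D ↦ DC
    A ↦ BB  (constrained at step 1)
    B ↦ AA  (constrained at step 1)

A->BB, B->AA, C->BA, D->DC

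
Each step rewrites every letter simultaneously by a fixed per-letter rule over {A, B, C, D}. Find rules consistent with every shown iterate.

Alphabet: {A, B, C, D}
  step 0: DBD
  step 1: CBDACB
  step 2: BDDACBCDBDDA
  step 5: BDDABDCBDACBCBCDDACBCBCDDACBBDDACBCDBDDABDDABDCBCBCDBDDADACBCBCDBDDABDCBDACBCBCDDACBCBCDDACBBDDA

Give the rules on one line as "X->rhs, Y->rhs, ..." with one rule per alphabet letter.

A->CD, B->DA, C->BD, D->CB

  step 1 ⇒ step 2: CBDACB ⇒ BD·DA·CB·CD·BD·DA
    A ↦ CD
    B ↦ DA
    C ↦ BD
    D ↦ CB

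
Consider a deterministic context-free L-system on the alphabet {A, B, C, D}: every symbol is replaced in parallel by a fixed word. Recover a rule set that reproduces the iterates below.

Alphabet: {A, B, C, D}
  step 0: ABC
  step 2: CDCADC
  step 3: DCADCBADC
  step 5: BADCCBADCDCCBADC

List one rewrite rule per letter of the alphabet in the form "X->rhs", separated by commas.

A->B, B->C, C->DC, D->A

  step 2 ⇒ step 3: CDCADC ⇒ DC·A·DC·B·A·DC
    A ↦ B
    C ↦ DC
    D ↦ A
    B ↦ C  (constrained at step 0)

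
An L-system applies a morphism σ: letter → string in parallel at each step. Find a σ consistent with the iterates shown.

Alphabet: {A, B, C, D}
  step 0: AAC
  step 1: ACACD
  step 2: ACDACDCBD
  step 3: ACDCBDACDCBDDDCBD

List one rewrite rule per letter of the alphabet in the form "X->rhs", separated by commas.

A->AC, B->D, C->D, D->CBD

  step 2 ⇒ step 3: ACDACDCBD ⇒ AC·D·CBD·AC·D·CBD·D·D·CBD
    A ↦ AC
    B ↦ D
    C ↦ D
    D ↦ CBD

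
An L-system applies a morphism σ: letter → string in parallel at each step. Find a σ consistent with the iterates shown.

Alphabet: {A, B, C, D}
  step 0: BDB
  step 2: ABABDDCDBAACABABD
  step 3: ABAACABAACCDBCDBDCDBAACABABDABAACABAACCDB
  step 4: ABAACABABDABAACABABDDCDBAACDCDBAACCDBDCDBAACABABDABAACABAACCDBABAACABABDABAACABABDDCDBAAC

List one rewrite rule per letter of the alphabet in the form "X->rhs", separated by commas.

A->AB, B->AAC, C->D, D->CDB

  step 3 ⇒ step 4: ABAACABAACCDBCDBDCDBAACABABDABAACABAACCDB ⇒ AB·AAC·AB·AB·D·AB·AAC·AB·AB·D·D·CDB·AAC·D·CDB·AAC·CDB·D·CDB·AAC·AB·AB·D·AB·AAC·AB·AAC·CDB·AB·AAC·AB·AB·D·AB·AAC·AB·AB·D·D·CDB·AAC
    A ↦ AB
    B ↦ AAC
    C ↦ D
    D ↦ CDB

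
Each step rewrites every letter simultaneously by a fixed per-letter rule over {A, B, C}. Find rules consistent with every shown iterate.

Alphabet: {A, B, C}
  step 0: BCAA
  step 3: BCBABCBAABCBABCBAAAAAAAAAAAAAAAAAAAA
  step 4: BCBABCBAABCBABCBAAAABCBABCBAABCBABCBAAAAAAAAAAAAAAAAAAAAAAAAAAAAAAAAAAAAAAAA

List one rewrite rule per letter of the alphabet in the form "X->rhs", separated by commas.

  step 3 ⇒ step 4: BCBABCBAABCBABCBAAAAAAAAAAAAAAAAAAAA ⇒ BCB·A·BCB·AA·BCB·A·BCB·AA·AA·BCB·A·BCB·AA·BCB·A·BCB·AA·AA·AA·AA·AA·AA·AA·AA·AA·AA·AA·AA·AA·AA·AA·AA·AA·AA·AA·AA
    A ↦ AA
    B ↦ BCB
    C ↦ A

A->AA, B->BCB, C->A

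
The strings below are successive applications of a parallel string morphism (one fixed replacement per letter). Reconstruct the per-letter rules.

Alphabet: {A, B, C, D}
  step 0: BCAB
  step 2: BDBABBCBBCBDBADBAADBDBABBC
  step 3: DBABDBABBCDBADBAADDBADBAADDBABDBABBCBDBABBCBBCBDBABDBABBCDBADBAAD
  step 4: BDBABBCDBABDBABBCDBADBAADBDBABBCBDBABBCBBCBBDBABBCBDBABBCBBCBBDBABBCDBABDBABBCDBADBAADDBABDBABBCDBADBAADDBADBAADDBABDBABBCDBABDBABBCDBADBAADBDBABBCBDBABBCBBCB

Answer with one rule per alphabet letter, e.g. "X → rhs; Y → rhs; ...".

  step 3 ⇒ step 4: DBABDBABBCDBADBAADDBADBAADDBABDBABBCBDBABBCBBCBDBABDBABBCDBADBAAD ⇒ B·DBA·BBC·DBA·B·DBA·BBC·DBA·DBA·AD·B·DBA·BBC·B·DBA·BBC·BBC·B·B·DBA·BBC·B·DBA·BBC·BBC·B·B·DBA·BBC·DBA·B·DBA·BBC·DBA·DBA·AD·DBA·B·DBA·BBC·DBA·DBA·AD·DBA·DBA·AD·DBA·B·DBA·BBC·DBA·B·DBA·BBC·DBA·DBA·AD·B·DBA·BBC·B·DBA·BBC·BBC·B
    A ↦ BBC
    B ↦ DBA
    C ↦ AD
    D ↦ B

A->BBC, B->DBA, C->AD, D->B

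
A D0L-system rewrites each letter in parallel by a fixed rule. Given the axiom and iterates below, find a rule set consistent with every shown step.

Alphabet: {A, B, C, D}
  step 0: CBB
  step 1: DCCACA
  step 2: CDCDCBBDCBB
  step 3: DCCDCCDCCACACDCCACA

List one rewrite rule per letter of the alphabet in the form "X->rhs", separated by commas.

  step 2 ⇒ step 3: CDCDCBBDCBB ⇒ DC·C·DC·C·DC·CA·CA·C·DC·CA·CA
    B ↦ CA
    C ↦ DC
    D ↦ C
  step 1 ⇒ step 2: DCCACA ⇒ C·DC·DC·BB·DC·BB
    A ↦ BB

A->BB, B->CA, C->DC, D->C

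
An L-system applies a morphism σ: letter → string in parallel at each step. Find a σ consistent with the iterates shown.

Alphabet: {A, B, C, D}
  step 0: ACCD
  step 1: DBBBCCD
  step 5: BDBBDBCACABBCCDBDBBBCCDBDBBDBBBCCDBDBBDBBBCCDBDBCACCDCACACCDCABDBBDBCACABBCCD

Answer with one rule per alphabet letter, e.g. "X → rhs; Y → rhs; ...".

A->DB, B->CA, C->B, D->CCD

  step 0 ⇒ step 1: ACCD ⇒ DB·B·B·CCD
    A ↦ DB
    C ↦ B
    D ↦ CCD
    B ↦ CA  (constrained at step 1)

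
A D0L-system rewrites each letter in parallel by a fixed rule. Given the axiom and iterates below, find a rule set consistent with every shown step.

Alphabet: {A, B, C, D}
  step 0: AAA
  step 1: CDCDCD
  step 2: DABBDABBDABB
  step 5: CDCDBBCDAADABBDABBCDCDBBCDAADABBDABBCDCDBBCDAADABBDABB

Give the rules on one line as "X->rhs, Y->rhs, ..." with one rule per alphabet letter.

  step 1 ⇒ step 2: CDCDCD ⇒ DA·BB·DA·BB·DA·BB
    C ↦ DA
    D ↦ BB
  step 0 ⇒ step 1: AAA ⇒ CD·CD·CD
    A ↦ CD
    B ↦ A  (constrained at step 2)

A->CD, B->A, C->DA, D->BB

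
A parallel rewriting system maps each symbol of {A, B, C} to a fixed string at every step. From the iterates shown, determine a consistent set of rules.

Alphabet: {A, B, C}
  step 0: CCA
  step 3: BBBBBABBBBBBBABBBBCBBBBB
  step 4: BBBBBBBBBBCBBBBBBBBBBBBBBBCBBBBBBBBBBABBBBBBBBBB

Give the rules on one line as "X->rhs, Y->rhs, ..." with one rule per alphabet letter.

A->CB, B->BB, C->BA

  step 3 ⇒ step 4: BBBBBABBBBBBBABBBBCBBBBB ⇒ BB·BB·BB·BB·BB·CB·BB·BB·BB·BB·BB·BB·BB·CB·BB·BB·BB·BB·BA·BB·BB·BB·BB·BB
    A ↦ CB
    B ↦ BB
    C ↦ BA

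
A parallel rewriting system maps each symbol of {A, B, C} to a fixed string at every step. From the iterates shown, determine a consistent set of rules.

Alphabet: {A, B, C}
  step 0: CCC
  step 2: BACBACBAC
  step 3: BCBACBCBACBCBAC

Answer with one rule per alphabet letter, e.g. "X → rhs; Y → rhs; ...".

A->B, B->BC, C->AC

  step 2 ⇒ step 3: BACBACBAC ⇒ BC·B·AC·BC·B·AC·BC·B·AC
    A ↦ B
    B ↦ BC
    C ↦ AC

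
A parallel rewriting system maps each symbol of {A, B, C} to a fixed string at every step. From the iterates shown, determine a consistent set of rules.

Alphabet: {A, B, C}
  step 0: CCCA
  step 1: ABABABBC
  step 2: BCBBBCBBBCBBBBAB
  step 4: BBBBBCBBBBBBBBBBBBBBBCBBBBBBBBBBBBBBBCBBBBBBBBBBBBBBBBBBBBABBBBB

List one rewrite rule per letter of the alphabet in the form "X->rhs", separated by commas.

  step 1 ⇒ step 2: ABABABBC ⇒ BC·BB·BC·BB·BC·BB·BB·AB
    A ↦ BC
    B ↦ BB
    C ↦ AB

A->BC, B->BB, C->AB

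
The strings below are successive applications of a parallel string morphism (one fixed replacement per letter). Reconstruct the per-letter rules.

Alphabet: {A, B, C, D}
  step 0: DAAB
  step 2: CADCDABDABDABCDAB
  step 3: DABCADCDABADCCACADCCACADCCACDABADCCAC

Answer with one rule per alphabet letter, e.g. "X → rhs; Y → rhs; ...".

A->C, B->AC, C->DAB, D->ADC

  step 2 ⇒ step 3: CADCDABDABDABCDAB ⇒ DAB·C·ADC·DAB·ADC·C·AC·ADC·C·AC·ADC·C·AC·DAB·ADC·C·AC
    A ↦ C
    B ↦ AC
    C ↦ DAB
    D ↦ ADC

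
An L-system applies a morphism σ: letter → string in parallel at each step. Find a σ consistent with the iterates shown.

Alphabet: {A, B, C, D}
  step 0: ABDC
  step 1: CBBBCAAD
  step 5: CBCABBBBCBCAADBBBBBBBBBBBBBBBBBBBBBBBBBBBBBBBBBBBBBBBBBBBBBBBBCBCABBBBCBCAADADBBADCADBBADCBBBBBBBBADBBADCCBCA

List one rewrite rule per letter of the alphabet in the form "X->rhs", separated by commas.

  step 0 ⇒ step 1: ABDC ⇒ C·BB·BCA·AD
    A ↦ C
    B ↦ BB
    C ↦ AD
    D ↦ BCA

A->C, B->BB, C->AD, D->BCA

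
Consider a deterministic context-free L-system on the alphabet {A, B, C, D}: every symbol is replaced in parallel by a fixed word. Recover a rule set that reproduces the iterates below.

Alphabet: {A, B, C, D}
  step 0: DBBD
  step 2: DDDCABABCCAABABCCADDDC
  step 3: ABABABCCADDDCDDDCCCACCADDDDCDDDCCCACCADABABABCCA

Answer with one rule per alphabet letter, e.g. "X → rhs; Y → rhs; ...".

  step 2 ⇒ step 3: DDDCABABCCAABABCCADDDC ⇒ AB·AB·AB·CCA·D·DDC·D·DDC·CCA·CCA·D·D·DDC·D·DDC·CCA·CCA·D·AB·AB·AB·CCA
    A ↦ D
    B ↦ DDC
    C ↦ CCA
    D ↦ AB

A->D, B->DDC, C->CCA, D->AB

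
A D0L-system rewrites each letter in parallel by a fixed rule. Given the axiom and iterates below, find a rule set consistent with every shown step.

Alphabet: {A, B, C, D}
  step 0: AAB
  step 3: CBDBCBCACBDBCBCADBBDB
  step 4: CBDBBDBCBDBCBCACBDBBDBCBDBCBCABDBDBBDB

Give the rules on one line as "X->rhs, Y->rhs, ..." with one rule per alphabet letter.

A->CA, B->DB, C->CB, D->B

  step 3 ⇒ step 4: CBDBCBCACBDBCBCADBBDB ⇒ CB·DB·B·DB·CB·DB·CB·CA·CB·DB·B·DB·CB·DB·CB·CA·B·DB·DB·B·DB
    A ↦ CA
    B ↦ DB
    C ↦ CB
    D ↦ B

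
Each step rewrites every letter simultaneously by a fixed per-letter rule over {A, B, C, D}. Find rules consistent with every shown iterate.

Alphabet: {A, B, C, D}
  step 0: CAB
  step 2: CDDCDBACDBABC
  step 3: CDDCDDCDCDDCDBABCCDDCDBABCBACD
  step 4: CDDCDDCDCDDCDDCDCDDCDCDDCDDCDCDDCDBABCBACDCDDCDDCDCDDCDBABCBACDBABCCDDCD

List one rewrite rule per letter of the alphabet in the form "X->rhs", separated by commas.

  step 3 ⇒ step 4: CDDCDDCDCDDCDBABCCDDCDBABCBACD ⇒ CD·DCD·DCD·CD·DCD·DCD·CD·DCD·CD·DCD·DCD·CD·DCD·BA·BC·BA·CD·CD·DCD·DCD·CD·DCD·BA·BC·BA·CD·BA·BC·CD·DCD
    A ↦ BC
    B ↦ BA
    C ↦ CD
    D ↦ DCD

A->BC, B->BA, C->CD, D->DCD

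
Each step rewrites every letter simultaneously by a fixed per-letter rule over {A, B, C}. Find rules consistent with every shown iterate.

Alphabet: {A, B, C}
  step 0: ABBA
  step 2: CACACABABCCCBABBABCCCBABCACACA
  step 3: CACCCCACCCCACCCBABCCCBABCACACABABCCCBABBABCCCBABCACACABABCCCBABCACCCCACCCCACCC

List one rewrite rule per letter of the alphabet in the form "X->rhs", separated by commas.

A->CCC, B->BAB, C->CA

  step 2 ⇒ step 3: CACACABABCCCBABBABCCCBABCACACA ⇒ CA·CCC·CA·CCC·CA·CCC·BAB·CCC·BAB·CA·CA·CA·BAB·CCC·BAB·BAB·CCC·BAB·CA·CA·CA·BAB·CCC·BAB·CA·CCC·CA·CCC·CA·CCC
    A ↦ CCC
    B ↦ BAB
    C ↦ CA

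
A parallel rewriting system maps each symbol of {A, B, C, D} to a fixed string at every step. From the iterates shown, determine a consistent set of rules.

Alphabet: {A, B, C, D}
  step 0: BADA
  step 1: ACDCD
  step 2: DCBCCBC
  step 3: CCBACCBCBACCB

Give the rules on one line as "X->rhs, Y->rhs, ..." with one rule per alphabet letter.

  step 2 ⇒ step 3: DCBCCBC ⇒ C·CB·AC·CB·CB·AC·CB
    B ↦ AC
    C ↦ CB
    D ↦ C
  step 0 ⇒ step 1: BADA ⇒ AC·D·C·D
    A ↦ D

A->D, B->AC, C->CB, D->C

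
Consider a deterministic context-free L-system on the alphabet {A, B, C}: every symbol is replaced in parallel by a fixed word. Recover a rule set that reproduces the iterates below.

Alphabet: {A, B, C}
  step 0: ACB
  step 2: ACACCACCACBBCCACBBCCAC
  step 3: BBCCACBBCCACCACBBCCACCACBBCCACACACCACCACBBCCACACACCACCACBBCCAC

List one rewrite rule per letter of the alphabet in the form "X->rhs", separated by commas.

A->BBC, B->AC, C->CAC

  step 2 ⇒ step 3: ACACCACCACBBCCACBBCCAC ⇒ BBC·CAC·BBC·CAC·CAC·BBC·CAC·CAC·BBC·CAC·AC·AC·CAC·CAC·BBC·CAC·AC·AC·CAC·CAC·BBC·CAC
    A ↦ BBC
    B ↦ AC
    C ↦ CAC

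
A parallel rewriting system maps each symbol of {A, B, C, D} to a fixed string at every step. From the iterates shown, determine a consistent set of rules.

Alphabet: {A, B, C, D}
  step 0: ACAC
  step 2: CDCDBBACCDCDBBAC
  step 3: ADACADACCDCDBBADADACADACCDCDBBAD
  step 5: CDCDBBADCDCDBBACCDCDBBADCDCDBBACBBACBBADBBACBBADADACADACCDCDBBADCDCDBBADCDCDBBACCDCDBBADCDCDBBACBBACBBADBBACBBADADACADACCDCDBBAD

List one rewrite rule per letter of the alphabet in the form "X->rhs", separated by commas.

  step 2 ⇒ step 3: CDCDBBACCDCDBBAC ⇒ AD·AC·AD·AC·CD·CD·BB·AD·AD·AC·AD·AC·CD·CD·BB·AD
    A ↦ BB
    B ↦ CD
    C ↦ AD
    D ↦ AC

A->BB, B->CD, C->AD, D->AC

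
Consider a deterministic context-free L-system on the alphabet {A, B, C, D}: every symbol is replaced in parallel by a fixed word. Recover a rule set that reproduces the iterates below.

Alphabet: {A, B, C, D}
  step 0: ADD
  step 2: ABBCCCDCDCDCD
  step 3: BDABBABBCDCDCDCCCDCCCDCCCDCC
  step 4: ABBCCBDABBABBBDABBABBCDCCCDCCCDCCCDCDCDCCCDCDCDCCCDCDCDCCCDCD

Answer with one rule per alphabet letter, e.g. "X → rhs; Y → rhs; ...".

  step 3 ⇒ step 4: BDABBABBCDCDCDCCCDCCCDCCCDCC ⇒ ABB·CC·BD·ABB·ABB·BD·ABB·ABB·CD·CC·CD·CC·CD·CC·CD·CD·CD·CC·CD·CD·CD·CC·CD·CD·CD·CC·CD·CD
    A ↦ BD
    B ↦ ABB
    C ↦ CD
    D ↦ CC

A->BD, B->ABB, C->CD, D->CC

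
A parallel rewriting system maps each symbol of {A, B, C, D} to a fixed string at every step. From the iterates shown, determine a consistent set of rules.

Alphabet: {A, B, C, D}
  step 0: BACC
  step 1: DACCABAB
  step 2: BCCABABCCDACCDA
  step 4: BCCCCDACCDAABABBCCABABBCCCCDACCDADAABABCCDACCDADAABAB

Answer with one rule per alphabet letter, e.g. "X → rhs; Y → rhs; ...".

A->CC, B->DA, C->AB, D->B

  step 1 ⇒ step 2: DACCABAB ⇒ B·CC·AB·AB·CC·DA·CC·DA
    A ↦ CC
    B ↦ DA
    C ↦ AB
    D ↦ B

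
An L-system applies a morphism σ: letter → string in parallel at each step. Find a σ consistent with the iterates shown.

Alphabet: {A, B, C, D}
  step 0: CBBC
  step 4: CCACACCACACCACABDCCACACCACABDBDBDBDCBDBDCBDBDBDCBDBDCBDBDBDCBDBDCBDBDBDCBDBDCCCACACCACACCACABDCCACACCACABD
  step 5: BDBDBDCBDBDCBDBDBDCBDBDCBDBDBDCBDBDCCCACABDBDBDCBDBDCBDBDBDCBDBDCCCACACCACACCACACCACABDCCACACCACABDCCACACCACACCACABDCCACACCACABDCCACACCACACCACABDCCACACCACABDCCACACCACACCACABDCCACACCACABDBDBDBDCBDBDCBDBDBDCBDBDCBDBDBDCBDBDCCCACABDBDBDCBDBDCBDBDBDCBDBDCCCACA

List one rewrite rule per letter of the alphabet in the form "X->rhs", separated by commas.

  step 4 ⇒ step 5: CCACACCACACCACABDCCACACCACABDBDBDBDCBDBDCBDBDBDCBDBDCBDBDBDCBDBDCBDBDBDCBDBDCCCACACCACACCACABDCCACACCACABD ⇒ BD·BD·BDC·BD·BDC·BD·BD·BDC·BD·BDC·BD·BD·BDC·BD·BDC·CC·ACA·BD·BD·BDC·BD·BDC·BD·BD·BDC·BD·BDC·CC·ACA·CC·ACA·CC·ACA·CC·ACA·BD·CC·ACA·CC·ACA·BD·CC·ACA·CC·ACA·CC·ACA·BD·CC·ACA·CC·ACA·BD·CC·ACA·CC·ACA·CC·ACA·BD·CC·ACA·CC·ACA·BD·CC·ACA·CC·ACA·CC·ACA·BD·CC·ACA·CC·ACA·BD·BD·BD·BDC·BD·BDC·BD·BD·BDC·BD·BDC·BD·BD·BDC·BD·BDC·CC·ACA·BD·BD·BDC·BD·BDC·BD·BD·BDC·BD·BDC·CC·ACA
    A ↦ BDC
    B ↦ CC
    C ↦ BD
    D ↦ ACA

A->BDC, B->CC, C->BD, D->ACA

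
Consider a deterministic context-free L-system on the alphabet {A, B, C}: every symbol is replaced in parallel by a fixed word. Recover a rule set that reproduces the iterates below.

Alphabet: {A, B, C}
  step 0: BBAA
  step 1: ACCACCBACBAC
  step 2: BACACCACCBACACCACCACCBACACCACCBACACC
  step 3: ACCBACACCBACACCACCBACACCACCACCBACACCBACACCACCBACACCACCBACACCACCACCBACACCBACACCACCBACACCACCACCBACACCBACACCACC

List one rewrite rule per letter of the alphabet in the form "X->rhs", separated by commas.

  step 2 ⇒ step 3: BACACCACCBACACCACCACCBACACCACCBACACC ⇒ ACC·BAC·ACC·BAC·ACC·ACC·BAC·ACC·ACC·ACC·BAC·ACC·BAC·ACC·ACC·BAC·ACC·ACC·BAC·ACC·ACC·ACC·BAC·ACC·BAC·ACC·ACC·BAC·ACC·ACC·ACC·BAC·ACC·BAC·ACC·ACC
    A ↦ BAC
    B ↦ ACC
    C ↦ ACC

A->BAC, B->ACC, C->ACC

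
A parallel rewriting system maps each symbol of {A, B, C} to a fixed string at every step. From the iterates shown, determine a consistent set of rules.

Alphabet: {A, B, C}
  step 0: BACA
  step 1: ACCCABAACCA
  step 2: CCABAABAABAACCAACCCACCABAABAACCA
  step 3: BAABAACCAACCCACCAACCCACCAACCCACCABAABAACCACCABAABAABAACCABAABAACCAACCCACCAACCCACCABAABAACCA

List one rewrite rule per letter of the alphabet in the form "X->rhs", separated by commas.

A->CCA, B->AC, C->BAA

  step 2 ⇒ step 3: CCABAABAABAACCAACCCACCABAABAACCA ⇒ BAA·BAA·CCA·AC·CCA·CCA·AC·CCA·CCA·AC·CCA·CCA·BAA·BAA·CCA·CCA·BAA·BAA·BAA·CCA·BAA·BAA·CCA·AC·CCA·CCA·AC·CCA·CCA·BAA·BAA·CCA
    A ↦ CCA
    B ↦ AC
    C ↦ BAA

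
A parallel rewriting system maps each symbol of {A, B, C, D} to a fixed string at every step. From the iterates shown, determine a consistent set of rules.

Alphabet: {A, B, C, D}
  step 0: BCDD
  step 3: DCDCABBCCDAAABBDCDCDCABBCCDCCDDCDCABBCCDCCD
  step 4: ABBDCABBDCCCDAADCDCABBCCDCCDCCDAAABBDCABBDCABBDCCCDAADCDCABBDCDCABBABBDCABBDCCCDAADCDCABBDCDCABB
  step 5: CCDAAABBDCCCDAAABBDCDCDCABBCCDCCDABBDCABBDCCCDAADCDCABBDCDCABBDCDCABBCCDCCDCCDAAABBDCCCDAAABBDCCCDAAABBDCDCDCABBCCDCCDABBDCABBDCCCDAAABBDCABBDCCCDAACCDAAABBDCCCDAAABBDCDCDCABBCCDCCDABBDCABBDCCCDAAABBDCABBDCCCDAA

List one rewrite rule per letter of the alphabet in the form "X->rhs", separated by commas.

A->CCD, B->A, C->DC, D->ABB

  step 4 ⇒ step 5: ABBDCABBDCCCDAADCDCABBCCDCCDCCDAAABBDCABBDCABBDCCCDAADCDCABBDCDCABBABBDCABBDCCCDAADCDCABBDCDCABB ⇒ CCD·A·A·ABB·DC·CCD·A·A·ABB·DC·DC·DC·ABB·CCD·CCD·ABB·DC·ABB·DC·CCD·A·A·DC·DC·ABB·DC·DC·ABB·DC·DC·ABB·CCD·CCD·CCD·A·A·ABB·DC·CCD·A·A·ABB·DC·CCD·A·A·ABB·DC·DC·DC·ABB·CCD·CCD·ABB·DC·ABB·DC·CCD·A·A·ABB·DC·ABB·DC·CCD·A·A·CCD·A·A·ABB·DC·CCD·A·A·ABB·DC·DC·DC·ABB·CCD·CCD·ABB·DC·ABB·DC·CCD·A·A·ABB·DC·ABB·DC·CCD·A·A
    A ↦ CCD
    B ↦ A
    C ↦ DC
    D ↦ ABB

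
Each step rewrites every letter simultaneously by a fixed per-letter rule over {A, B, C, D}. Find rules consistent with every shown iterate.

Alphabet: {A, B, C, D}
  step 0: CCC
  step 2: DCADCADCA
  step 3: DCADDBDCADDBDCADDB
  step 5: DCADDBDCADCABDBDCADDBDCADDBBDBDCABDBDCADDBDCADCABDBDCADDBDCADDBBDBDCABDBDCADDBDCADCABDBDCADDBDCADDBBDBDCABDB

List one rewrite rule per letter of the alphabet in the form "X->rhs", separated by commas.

  step 2 ⇒ step 3: DCADCADCA ⇒ DCA·D·DB·DCA·D·DB·DCA·D·DB
    A ↦ DB
    C ↦ D
    D ↦ DCA
    B ↦ BDB  (constrained at step 3)

A->DB, B->BDB, C->D, D->DCA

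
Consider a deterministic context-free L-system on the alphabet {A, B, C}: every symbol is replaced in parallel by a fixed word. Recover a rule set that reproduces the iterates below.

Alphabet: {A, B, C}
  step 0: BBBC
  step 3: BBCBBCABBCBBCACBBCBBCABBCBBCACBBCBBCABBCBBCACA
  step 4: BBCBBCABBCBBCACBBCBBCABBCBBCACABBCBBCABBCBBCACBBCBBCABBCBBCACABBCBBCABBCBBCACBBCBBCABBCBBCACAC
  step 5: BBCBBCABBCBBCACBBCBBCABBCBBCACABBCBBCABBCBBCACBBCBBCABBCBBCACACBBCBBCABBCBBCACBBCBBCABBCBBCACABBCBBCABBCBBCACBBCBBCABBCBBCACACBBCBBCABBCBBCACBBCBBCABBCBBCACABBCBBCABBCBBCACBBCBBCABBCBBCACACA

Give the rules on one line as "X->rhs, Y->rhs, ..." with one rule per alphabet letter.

A->C, B->BBC, C->A

  step 4 ⇒ step 5: BBCBBCABBCBBCACBBCBBCABBCBBCACABBCBBCABBCBBCACBBCBBCABBCBBCACABBCBBCABBCBBCACBBCBBCABBCBBCACAC ⇒ BBC·BBC·A·BBC·BBC·A·C·BBC·BBC·A·BBC·BBC·A·C·A·BBC·BBC·A·BBC·BBC·A·C·BBC·BBC·A·BBC·BBC·A·C·A·C·BBC·BBC·A·BBC·BBC·A·C·BBC·BBC·A·BBC·BBC·A·C·A·BBC·BBC·A·BBC·BBC·A·C·BBC·BBC·A·BBC·BBC·A·C·A·C·BBC·BBC·A·BBC·BBC·A·C·BBC·BBC·A·BBC·BBC·A·C·A·BBC·BBC·A·BBC·BBC·A·C·BBC·BBC·A·BBC·BBC·A·C·A·C·A
    A ↦ C
    B ↦ BBC
    C ↦ A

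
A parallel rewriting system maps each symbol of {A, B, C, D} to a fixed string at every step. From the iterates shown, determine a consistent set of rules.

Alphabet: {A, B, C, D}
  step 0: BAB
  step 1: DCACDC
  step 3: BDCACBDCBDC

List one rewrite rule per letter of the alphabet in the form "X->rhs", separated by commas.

  step 0 ⇒ step 1: BAB ⇒ DC·AC·DC
    A ↦ AC
    B ↦ DC
    C ↦ B  (constrained at step 1)
    D ↦ C  (constrained at step 1)

A->AC, B->DC, C->B, D->C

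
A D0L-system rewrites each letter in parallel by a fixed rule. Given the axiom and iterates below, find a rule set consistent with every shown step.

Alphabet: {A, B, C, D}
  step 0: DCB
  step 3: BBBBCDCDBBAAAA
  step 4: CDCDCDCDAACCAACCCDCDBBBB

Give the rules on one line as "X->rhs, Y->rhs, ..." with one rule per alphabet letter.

  step 3 ⇒ step 4: BBBBCDCDBBAAAA ⇒ CD·CD·CD·CD·AA·CC·AA·CC·CD·CD·B·B·B·B
    A ↦ B
    B ↦ CD
    C ↦ AA
    D ↦ CC

A->B, B->CD, C->AA, D->CC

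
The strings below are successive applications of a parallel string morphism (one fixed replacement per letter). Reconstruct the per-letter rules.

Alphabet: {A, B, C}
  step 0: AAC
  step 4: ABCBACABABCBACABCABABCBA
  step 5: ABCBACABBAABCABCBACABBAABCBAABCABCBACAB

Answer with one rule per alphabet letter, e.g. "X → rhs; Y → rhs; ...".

  step 4 ⇒ step 5: ABCBACABABCBACABCABABCBA ⇒ AB·C·BA·C·AB·BA·AB·C·AB·C·BA·C·AB·BA·AB·C·BA·AB·C·AB·C·BA·C·AB
    A ↦ AB
    B ↦ C
    C ↦ BA

A->AB, B->C, C->BA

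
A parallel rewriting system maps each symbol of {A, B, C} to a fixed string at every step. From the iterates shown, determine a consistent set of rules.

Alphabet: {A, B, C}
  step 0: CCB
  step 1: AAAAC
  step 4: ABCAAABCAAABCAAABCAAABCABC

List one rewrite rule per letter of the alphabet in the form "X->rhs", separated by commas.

A->AB, B->C, C->AA

  step 0 ⇒ step 1: CCB ⇒ AA·AA·C
    B ↦ C
    C ↦ AA
    A ↦ AB  (constrained at step 1)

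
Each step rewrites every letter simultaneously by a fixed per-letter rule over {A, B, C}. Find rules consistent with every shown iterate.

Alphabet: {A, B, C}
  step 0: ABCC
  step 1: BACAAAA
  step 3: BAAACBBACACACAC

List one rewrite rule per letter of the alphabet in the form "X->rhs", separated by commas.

A->B, B->AC, C->AA

  step 0 ⇒ step 1: ABCC ⇒ B·AC·AA·AA
    A ↦ B
    B ↦ AC
    C ↦ AA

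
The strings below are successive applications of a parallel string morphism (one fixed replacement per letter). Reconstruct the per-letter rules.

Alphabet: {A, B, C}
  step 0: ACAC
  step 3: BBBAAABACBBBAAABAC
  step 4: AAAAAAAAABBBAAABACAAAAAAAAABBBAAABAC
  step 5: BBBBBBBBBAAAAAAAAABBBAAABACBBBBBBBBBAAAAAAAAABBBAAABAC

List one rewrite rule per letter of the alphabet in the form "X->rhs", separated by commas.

A->B, B->AAA, C->AC

  step 4 ⇒ step 5: AAAAAAAAABBBAAABACAAAAAAAAABBBAAABAC ⇒ B·B·B·B·B·B·B·B·B·AAA·AAA·AAA·B·B·B·AAA·B·AC·B·B·B·B·B·B·B·B·B·AAA·AAA·AAA·B·B·B·AAA·B·AC
    A ↦ B
    B ↦ AAA
    C ↦ AC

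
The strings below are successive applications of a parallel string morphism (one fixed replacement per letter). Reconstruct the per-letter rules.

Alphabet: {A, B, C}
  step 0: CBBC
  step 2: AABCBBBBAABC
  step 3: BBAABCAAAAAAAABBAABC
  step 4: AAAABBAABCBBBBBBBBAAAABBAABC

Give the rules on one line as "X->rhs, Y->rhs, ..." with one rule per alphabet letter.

  step 3 ⇒ step 4: BBAABCAAAAAAAABBAABC ⇒ AA·AA·B·B·AA·BC·B·B·B·B·B·B·B·B·AA·AA·B·B·AA·BC
    A ↦ B
    B ↦ AA
    C ↦ BC

A->B, B->AA, C->BC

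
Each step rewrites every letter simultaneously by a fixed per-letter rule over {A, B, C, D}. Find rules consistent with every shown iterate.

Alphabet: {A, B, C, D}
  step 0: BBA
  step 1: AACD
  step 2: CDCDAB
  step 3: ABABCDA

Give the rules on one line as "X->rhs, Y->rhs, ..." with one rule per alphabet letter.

A->CD, B->A, C->A, D->B

  step 2 ⇒ step 3: CDCDAB ⇒ A·B·A·B·CD·A
    A ↦ CD
    B ↦ A
    C ↦ A
    D ↦ B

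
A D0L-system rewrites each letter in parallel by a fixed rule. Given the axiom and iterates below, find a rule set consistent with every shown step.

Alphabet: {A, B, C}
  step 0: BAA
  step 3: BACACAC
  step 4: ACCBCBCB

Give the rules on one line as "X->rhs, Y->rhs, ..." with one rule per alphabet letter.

  step 3 ⇒ step 4: BACACAC ⇒ AC·C·B·C·B·C·B
    A ↦ C
    B ↦ AC
    C ↦ B

A->C, B->AC, C->B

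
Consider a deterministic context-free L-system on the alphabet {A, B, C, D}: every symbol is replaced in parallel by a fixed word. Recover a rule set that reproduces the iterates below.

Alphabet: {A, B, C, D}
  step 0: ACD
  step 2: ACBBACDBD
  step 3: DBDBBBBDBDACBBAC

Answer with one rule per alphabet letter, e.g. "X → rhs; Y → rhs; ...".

  step 2 ⇒ step 3: ACBBACDBD ⇒ DB·D·BB·BB·DB·D·AC·BB·AC
    A ↦ DB
    B ↦ BB
    C ↦ D
    D ↦ AC

A->DB, B->BB, C->D, D->AC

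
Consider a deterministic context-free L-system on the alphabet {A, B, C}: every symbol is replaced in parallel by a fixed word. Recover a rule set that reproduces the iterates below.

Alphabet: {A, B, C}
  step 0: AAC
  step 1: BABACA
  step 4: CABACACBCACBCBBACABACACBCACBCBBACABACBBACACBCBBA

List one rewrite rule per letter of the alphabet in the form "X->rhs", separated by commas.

  step 0 ⇒ step 1: AAC ⇒ BA·BA·CA
    A ↦ BA
    C ↦ CA
    B ↦ CB  (constrained at step 1)

A->BA, B->CB, C->CA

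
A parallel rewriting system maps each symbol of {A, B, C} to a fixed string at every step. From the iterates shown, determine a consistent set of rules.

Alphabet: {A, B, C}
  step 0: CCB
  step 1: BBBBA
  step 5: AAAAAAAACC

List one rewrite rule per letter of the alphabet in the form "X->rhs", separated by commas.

  step 0 ⇒ step 1: CCB ⇒ BB·BB·A
    B ↦ A
    C ↦ BB
    A ↦ C  (constrained at step 1)

A->C, B->A, C->BB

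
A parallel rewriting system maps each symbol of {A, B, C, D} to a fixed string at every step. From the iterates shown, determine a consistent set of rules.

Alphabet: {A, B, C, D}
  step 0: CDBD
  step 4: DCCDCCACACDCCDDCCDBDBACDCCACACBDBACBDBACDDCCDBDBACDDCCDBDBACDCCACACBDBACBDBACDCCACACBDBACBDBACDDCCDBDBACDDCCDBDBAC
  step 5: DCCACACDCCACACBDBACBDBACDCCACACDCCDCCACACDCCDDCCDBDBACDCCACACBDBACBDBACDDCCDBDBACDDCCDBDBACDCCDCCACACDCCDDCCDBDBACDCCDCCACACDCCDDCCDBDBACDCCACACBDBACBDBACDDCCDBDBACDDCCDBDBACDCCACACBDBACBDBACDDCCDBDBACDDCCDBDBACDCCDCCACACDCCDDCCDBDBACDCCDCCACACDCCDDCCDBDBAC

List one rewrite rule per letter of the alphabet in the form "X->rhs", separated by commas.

  step 4 ⇒ step 5: DCCDCCACACDCCDDCCDBDBACDCCACACBDBACBDBACDDCCDBDBACDDCCDBDBACDCCACACBDBACBDBACDCCACACBDBACBDBACDDCCDBDBACDDCCDBDBAC ⇒ DCC·AC·AC·DCC·AC·AC·BDB·AC·BDB·AC·DCC·AC·AC·DCC·DCC·AC·AC·DCC·D·DCC·D·BDB·AC·DCC·AC·AC·BDB·AC·BDB·AC·D·DCC·D·BDB·AC·D·DCC·D·BDB·AC·DCC·DCC·AC·AC·DCC·D·DCC·D·BDB·AC·DCC·DCC·AC·AC·DCC·D·DCC·D·BDB·AC·DCC·AC·AC·BDB·AC·BDB·AC·D·DCC·D·BDB·AC·D·DCC·D·BDB·AC·DCC·AC·AC·BDB·AC·BDB·AC·D·DCC·D·BDB·AC·D·DCC·D·BDB·AC·DCC·DCC·AC·AC·DCC·D·DCC·D·BDB·AC·DCC·DCC·AC·AC·DCC·D·DCC·D·BDB·AC
    A ↦ BDB
    B ↦ D
    C ↦ AC
    D ↦ DCC

A->BDB, B->D, C->AC, D->DCC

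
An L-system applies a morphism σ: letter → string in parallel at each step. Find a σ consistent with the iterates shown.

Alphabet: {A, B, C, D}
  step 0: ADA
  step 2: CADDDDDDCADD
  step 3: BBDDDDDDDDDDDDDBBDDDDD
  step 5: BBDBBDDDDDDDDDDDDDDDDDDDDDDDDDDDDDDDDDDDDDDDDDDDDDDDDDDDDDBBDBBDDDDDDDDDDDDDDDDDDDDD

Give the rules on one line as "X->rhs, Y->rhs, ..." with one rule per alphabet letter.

  step 2 ⇒ step 3: CADDDDDDCADD ⇒ B·BD·DD·DD·DD·DD·DD·DD·B·BD·DD·DD
    A ↦ BD
    C ↦ B
    D ↦ DD
    B ↦ CA  (constrained at step 3)

A->BD, B->CA, C->B, D->DD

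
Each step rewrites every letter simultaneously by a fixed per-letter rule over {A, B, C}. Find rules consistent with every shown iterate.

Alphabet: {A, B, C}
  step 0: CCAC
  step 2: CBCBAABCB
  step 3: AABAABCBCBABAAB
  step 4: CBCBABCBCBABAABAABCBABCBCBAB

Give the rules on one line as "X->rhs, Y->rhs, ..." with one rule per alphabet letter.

A->CB, B->AB, C->A

  step 3 ⇒ step 4: AABAABCBCBABAAB ⇒ CB·CB·AB·CB·CB·AB·A·AB·A·AB·CB·AB·CB·CB·AB
    A ↦ CB
    B ↦ AB
    C ↦ A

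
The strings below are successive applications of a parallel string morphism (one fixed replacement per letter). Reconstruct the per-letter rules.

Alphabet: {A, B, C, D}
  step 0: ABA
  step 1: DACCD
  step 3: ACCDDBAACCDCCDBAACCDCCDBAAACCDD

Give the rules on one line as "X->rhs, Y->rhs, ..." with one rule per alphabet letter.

A->D, B->ACC, C->CCD, D->BAA

  step 0 ⇒ step 1: ABA ⇒ D·ACC·D
    A ↦ D
    B ↦ ACC
    C ↦ CCD  (constrained at step 1)
    D ↦ BAA  (constrained at step 1)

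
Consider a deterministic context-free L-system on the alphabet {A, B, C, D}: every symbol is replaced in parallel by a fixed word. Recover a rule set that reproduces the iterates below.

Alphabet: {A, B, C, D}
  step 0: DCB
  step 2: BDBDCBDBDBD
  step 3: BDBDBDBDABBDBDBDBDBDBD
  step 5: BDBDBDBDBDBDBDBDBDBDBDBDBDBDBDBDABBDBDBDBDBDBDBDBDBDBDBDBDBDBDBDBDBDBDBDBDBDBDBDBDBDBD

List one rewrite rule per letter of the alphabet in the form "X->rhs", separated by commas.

A->C, B->BD, C->AB, D->BD

  step 2 ⇒ step 3: BDBDCBDBDBD ⇒ BD·BD·BD·BD·AB·BD·BD·BD·BD·BD·BD
    B ↦ BD
    C ↦ AB
    D ↦ BD
    A ↦ C  (constrained at step 3)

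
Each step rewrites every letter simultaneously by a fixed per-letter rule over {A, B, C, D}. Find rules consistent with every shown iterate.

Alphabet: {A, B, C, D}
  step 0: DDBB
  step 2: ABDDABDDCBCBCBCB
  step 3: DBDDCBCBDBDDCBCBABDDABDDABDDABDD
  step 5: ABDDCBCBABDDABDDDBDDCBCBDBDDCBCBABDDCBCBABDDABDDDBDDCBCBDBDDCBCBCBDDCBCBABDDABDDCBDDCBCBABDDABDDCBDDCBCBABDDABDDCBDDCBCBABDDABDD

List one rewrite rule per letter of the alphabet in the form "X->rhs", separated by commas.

  step 2 ⇒ step 3: ABDDABDDCBCBCBCB ⇒ DB·DD·CB·CB·DB·DD·CB·CB·AB·DD·AB·DD·AB·DD·AB·DD
    A ↦ DB
    B ↦ DD
    C ↦ AB
    D ↦ CB

A->DB, B->DD, C->AB, D->CB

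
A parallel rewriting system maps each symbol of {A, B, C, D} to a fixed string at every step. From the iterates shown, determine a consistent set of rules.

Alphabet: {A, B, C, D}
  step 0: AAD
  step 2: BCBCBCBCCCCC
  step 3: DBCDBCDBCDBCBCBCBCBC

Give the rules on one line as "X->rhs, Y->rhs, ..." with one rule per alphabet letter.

A->CC, B->D, C->BC, D->AA

  step 2 ⇒ step 3: BCBCBCBCCCCC ⇒ D·BC·D·BC·D·BC·D·BC·BC·BC·BC·BC
    B ↦ D
    C ↦ BC
    A ↦ CC  (constrained at step 0)
    D ↦ AA  (constrained at step 0)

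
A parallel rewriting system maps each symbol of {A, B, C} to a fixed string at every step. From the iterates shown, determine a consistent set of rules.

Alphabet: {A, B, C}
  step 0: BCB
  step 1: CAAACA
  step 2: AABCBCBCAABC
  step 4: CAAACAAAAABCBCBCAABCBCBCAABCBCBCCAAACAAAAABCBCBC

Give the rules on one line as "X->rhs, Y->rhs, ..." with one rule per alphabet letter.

  step 1 ⇒ step 2: CAAACA ⇒ AA·BC·BC·BC·AA·BC
    A ↦ BC
    C ↦ AA
  step 0 ⇒ step 1: BCB ⇒ CA·AA·CA
    B ↦ CA

A->BC, B->CA, C->AA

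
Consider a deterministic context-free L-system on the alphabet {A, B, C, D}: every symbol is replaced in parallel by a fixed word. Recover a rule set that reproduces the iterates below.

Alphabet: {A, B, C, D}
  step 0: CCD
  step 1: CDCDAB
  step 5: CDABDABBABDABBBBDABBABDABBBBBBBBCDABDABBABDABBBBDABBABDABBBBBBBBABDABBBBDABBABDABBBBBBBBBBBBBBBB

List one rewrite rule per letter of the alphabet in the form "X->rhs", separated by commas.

  step 0 ⇒ step 1: CCD ⇒ CD·CD·AB
    C ↦ CD
    D ↦ AB
    A ↦ DA  (constrained at step 1)
    B ↦ BB  (constrained at step 1)

A->DA, B->BB, C->CD, D->AB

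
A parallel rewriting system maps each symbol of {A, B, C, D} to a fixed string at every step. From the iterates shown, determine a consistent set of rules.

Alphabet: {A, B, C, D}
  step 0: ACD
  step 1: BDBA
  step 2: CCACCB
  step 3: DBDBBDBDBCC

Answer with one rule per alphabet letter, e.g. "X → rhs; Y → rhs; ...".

A->B, B->CC, C->DB, D->A

  step 2 ⇒ step 3: CCACCB ⇒ DB·DB·B·DB·DB·CC
    A ↦ B
    B ↦ CC
    C ↦ DB
  step 0 ⇒ step 1: ACD ⇒ B·DB·A
    D ↦ A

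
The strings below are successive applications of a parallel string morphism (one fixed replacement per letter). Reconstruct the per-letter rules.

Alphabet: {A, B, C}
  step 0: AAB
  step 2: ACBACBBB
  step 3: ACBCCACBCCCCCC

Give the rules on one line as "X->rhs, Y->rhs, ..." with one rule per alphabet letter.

  step 2 ⇒ step 3: ACBACBBB ⇒ AC·B·CC·AC·B·CC·CC·CC
    A ↦ AC
    B ↦ CC
    C ↦ B

A->AC, B->CC, C->B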